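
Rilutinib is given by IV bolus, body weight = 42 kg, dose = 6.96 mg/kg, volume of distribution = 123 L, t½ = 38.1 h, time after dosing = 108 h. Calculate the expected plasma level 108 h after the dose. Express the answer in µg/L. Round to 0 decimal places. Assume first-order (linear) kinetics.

333 µg/L

Total dose = 6.96 × 42 = 292.3 mg
C₀ = Dose / Vd = 292.3 / 123 = 2.376 mg/L
k = ln2 / t½ = 0.693147 / 38.1 = 0.01819 h⁻¹
C = C₀ · e^(−k·t) = 2.376 × e^(−0.01819 × 108)
  = 2.376 × 0.1402 = 0.3331 mg/L
Convert: 0.3331 mg/L × 1000 = 333.1 µg/L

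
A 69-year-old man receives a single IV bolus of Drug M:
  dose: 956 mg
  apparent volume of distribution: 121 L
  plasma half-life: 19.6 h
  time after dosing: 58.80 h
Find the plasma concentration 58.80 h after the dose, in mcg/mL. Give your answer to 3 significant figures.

C₀ = Dose / Vd = 956.0 / 121 = 7.901 mg/L
k = ln2 / t½ = 0.693147 / 19.6 = 0.03536 h⁻¹
t / t½ = 58.80 / 19.6 = 3 half-lives
C = C₀ × (1/2)^3 = 7.901 × 0.1250 = 0.9876 mg/L
(0.9876 mg/L = 0.9876 mcg/mL)

0.988 mcg/mL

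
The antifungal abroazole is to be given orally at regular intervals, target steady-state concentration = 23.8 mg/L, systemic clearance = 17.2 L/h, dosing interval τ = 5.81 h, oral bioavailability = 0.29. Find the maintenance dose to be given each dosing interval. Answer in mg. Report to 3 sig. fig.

8200 mg

At steady state, F × (Dose/τ) = Css × CL.
Dose = Css × CL × τ / F = 23.8 × 17.20 × 5.81 / 0.29 = 8201 mg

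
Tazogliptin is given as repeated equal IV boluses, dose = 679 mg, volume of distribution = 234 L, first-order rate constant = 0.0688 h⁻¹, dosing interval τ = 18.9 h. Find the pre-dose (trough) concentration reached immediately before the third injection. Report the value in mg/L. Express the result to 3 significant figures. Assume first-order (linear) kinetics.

C₀ per dose = Dose / Vd = 679 / 234 = 2.902 mg/L
Fraction remaining after one interval: r = e^(−kτ) = e^(−0.06880 × 18.9) = 0.2724
Before dose 3, 2 doses have been given (aged 1τ, 2τ).
C_trough = C₀ × (r + r²) = 2.902 × (0.2724 + 0.07420) = 1.006 mg/L

1.01 mg/L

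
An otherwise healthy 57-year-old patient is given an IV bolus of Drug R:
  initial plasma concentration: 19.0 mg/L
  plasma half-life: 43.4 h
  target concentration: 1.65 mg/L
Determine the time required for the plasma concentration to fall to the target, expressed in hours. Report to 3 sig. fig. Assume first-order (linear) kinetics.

k = ln2 / t½ = 0.693147 / 43.4 = 0.01597 h⁻¹
t = ln(C₀ / C) / k = ln(19.00 / 1.65) / 0.01597
  = ln(11.52) / 0.01597 = 2.444 / 0.01597 = 153.0 h

153 h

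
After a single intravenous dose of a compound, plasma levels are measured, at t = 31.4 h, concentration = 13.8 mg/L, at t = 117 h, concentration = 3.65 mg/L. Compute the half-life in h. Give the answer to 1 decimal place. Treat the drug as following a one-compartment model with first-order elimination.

k = ln(C₁/C₂) / (t₂ − t₁) = ln(13.8/3.65) / (117 − 31.4)
  = 1.330 / 85.60 = 0.01554 h⁻¹
t½ = ln2 / k = 0.693147 / 0.01554 = 44.60 h

44.6 h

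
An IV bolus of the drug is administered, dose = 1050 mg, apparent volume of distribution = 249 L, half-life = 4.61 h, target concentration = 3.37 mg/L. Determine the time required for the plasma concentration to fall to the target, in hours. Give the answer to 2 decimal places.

1.49 h

C₀ = Dose / Vd = 1050 / 249 = 4.217 mg/L
k = ln2 / t½ = 0.693147 / 4.61 = 0.1504 h⁻¹
t = ln(C₀ / C) / k = ln(4.217 / 3.37) / 0.1504
  = ln(1.251) / 0.1504 = 0.2239 / 0.1504 = 1.489 h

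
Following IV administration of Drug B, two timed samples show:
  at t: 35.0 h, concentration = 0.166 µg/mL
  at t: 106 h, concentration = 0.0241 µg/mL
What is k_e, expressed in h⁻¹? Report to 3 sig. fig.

k = ln(C₁/C₂) / (t₂ − t₁) = ln(0.166/0.0241) / (106 − 35.0)
  = 1.930 / 71.00 = 0.02718 h⁻¹

0.0272 h⁻¹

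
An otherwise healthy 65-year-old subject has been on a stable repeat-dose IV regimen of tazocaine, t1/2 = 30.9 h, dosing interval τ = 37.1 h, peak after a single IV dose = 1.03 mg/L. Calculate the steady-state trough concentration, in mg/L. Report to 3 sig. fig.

k = ln2 / t½ = 0.693147 / 30.9 = 0.02243 h⁻¹
e^(−kτ) = e^(−0.02243 × 37.1) = 0.4351
Accumulation ratio R = 1 / (1 − e^(−kτ)) = 1 / (1 − 0.4351) = 1.770
Steady-state trough = C₀ × R × e^(−kτ) = 1.03 × 1.770 × 0.4351 = 0.7932 mg/L

0.793 mg/L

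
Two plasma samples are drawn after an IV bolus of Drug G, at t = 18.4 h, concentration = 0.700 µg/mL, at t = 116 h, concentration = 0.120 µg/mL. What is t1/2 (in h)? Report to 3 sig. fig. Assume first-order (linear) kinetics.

k = ln(C₁/C₂) / (t₂ − t₁) = ln(0.700/0.120) / (116 − 18.4)
  = 1.764 / 97.60 = 0.01807 h⁻¹
t½ = ln2 / k = 0.693147 / 0.01807 = 38.36 h

38.4 h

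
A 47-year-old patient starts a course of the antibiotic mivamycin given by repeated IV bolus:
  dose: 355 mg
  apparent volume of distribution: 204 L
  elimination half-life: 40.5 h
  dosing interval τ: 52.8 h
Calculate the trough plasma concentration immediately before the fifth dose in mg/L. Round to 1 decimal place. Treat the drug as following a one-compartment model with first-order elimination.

C₀ per dose = Dose / Vd = 355 / 204 = 1.740 mg/L
k = ln2 / t½ = 0.693147 / 40.5 = 0.01711 h⁻¹
Fraction remaining after one interval: r = e^(−kτ) = e^(−0.01711 × 52.8) = 0.4052
Before dose 5, 4 doses have been given (aged 1τ, 2τ, 3τ, 4τ).
C_trough = C₀ × (r + r² + … + r^4) = C₀ × r(1−r^4)/(1−r)
        = 1.740 × 0.4052 × (1 − 0.02696) / (1 − 0.4052) = 1.153 mg/L

1.2 mg/L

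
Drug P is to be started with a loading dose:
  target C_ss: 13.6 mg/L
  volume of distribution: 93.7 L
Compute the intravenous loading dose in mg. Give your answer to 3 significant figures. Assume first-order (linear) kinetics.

LD = Css × Vd = 13.6 × 93.7 = 1274 mg

1270 mg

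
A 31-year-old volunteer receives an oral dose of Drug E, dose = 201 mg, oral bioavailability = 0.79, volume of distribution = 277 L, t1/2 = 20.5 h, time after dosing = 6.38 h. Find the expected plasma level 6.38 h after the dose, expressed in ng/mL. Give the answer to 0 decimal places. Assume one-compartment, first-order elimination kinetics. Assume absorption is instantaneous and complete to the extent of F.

Amount reaching circulation = F × Dose = 0.79 × 201.0 = 158.8 mg
C₀ = F·Dose / Vd = 158.8 / 277 = 0.5733 mg/L
k = ln2 / t½ = 0.693147 / 20.5 = 0.03381 h⁻¹
C = C₀ · e^(−k·t) = 0.5733 × e^(−0.03381 × 6.38)
  = 0.5733 × 0.8060 = 0.4621 mg/L
Convert: 0.4621 mg/L × 1000 = 462.1 ng/mL

462 ng/mL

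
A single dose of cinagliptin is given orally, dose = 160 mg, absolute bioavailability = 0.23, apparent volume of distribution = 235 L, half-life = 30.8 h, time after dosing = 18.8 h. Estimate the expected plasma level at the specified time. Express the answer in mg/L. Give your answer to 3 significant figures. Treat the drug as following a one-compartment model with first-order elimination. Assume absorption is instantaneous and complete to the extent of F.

0.103 mg/L

Amount reaching circulation = F × Dose = 0.23 × 160.0 = 36.80 mg
C₀ = F·Dose / Vd = 36.80 / 235 = 0.1566 mg/L
k = ln2 / t½ = 0.693147 / 30.8 = 0.02250 h⁻¹
C = C₀ · e^(−k·t) = 0.1566 × e^(−0.02250 × 18.8)
  = 0.1566 × 0.6551 = 0.1026 mg/L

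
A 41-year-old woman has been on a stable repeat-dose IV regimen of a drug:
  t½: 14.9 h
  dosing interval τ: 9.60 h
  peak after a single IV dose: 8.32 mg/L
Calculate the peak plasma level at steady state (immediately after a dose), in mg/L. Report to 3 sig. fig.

k = ln2 / t½ = 0.693147 / 14.9 = 0.04652 h⁻¹
e^(−kτ) = e^(−0.04652 × 9.60) = 0.6398
Accumulation ratio R = 1 / (1 − e^(−kτ)) = 1 / (1 − 0.6398) = 2.776
Steady-state peak = C₀ × R = 8.32 × 2.776 = 23.10 mg/L

23.1 mg/L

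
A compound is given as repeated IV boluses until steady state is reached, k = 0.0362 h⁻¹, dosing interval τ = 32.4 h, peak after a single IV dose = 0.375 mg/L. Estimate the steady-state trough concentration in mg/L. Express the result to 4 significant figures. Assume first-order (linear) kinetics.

0.1681 mg/L

e^(−kτ) = e^(−0.03620 × 32.4) = 0.3095
Accumulation ratio R = 1 / (1 − e^(−kτ)) = 1 / (1 − 0.3095) = 1.448
Steady-state trough = C₀ × R × e^(−kτ) = 0.375 × 1.448 × 0.3095 = 0.1681 mg/L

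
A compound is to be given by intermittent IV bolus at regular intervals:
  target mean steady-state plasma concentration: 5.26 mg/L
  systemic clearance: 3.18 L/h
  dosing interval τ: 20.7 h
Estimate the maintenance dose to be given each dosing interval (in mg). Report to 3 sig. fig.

346 mg

At steady state, Dose/τ = Css × CL.
Dose = Css × CL × τ = 5.26 × 3.180 × 20.7 = 346.2 mg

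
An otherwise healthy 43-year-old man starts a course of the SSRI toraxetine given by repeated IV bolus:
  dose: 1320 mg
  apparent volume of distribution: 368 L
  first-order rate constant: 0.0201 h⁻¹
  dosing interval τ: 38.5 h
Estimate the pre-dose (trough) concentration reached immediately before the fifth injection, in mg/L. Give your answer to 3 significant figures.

C₀ per dose = Dose / Vd = 1320 / 368 = 3.587 mg/L
Fraction remaining after one interval: r = e^(−kτ) = e^(−0.02010 × 38.5) = 0.4612
Before dose 5, 4 doses have been given (aged 1τ, 2τ, 3τ, 4τ).
C_trough = C₀ × (r + r² + … + r^4) = C₀ × r(1−r^4)/(1−r)
        = 3.587 × 0.4612 × (1 − 0.04524) / (1 − 0.4612) = 2.931 mg/L

2.93 mg/L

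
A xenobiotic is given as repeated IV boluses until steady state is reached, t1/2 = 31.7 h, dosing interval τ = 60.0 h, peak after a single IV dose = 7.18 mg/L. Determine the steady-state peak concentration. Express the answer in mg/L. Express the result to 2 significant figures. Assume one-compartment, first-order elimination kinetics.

9.8 mg/L

k = ln2 / t½ = 0.693147 / 31.7 = 0.02187 h⁻¹
e^(−kτ) = e^(−0.02187 × 60.0) = 0.2692
Accumulation ratio R = 1 / (1 − e^(−kτ)) = 1 / (1 − 0.2692) = 1.368
Steady-state peak = C₀ × R = 7.18 × 1.368 = 9.822 mg/L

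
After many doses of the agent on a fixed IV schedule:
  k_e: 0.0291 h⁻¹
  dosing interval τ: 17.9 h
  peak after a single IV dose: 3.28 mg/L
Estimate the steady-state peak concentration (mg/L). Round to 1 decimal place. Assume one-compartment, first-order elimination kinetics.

8.1 mg/L

e^(−kτ) = e^(−0.02910 × 17.9) = 0.5940
Accumulation ratio R = 1 / (1 − e^(−kτ)) = 1 / (1 − 0.5940) = 2.463
Steady-state peak = C₀ × R = 3.28 × 2.463 = 8.079 mg/L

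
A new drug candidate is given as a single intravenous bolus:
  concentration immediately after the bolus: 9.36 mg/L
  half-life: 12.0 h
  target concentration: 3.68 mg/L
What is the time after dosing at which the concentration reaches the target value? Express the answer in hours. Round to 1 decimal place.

k = ln2 / t½ = 0.693147 / 12.0 = 0.05776 h⁻¹
t = ln(C₀ / C) / k = ln(9.360 / 3.68) / 0.05776
  = ln(2.543) / 0.05776 = 0.9333 / 0.05776 = 16.16 h

16.2 h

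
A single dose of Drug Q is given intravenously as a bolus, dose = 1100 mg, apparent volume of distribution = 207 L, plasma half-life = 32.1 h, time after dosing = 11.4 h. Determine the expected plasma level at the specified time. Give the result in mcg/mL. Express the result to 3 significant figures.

4.15 mcg/mL

C₀ = Dose / Vd = 1100 / 207 = 5.314 mg/L
k = ln2 / t½ = 0.693147 / 32.1 = 0.02159 h⁻¹
C = C₀ · e^(−k·t) = 5.314 × e^(−0.02159 × 11.4)
  = 5.314 × 0.7818 = 4.154 mg/L
(4.154 mg/L = 4.154 mcg/mL)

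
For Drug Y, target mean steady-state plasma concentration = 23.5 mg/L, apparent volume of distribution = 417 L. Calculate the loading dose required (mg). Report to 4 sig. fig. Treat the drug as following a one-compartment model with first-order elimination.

LD = Css × Vd = 23.5 × 417 = 9800 mg

9800 mg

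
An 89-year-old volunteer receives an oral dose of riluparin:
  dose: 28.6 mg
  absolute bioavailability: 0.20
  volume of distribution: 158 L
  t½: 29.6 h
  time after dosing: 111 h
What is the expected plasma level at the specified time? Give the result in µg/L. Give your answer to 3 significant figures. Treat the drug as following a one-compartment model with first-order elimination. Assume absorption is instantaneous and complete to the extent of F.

2.69 µg/L

Amount reaching circulation = F × Dose = 0.20 × 28.60 = 5.720 mg
C₀ = F·Dose / Vd = 5.720 / 158 = 0.03620 mg/L
k = ln2 / t½ = 0.693147 / 29.6 = 0.02342 h⁻¹
C = C₀ · e^(−k·t) = 0.03620 × e^(−0.02342 × 111)
  = 0.03620 × 0.07430 = 0.002690 mg/L
Convert: 0.002690 mg/L × 1000 = 2.690 µg/L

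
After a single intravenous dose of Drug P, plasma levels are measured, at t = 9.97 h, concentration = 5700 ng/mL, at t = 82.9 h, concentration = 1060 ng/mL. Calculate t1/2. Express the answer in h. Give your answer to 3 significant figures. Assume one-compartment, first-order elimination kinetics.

30.1 h

k = ln(C₁/C₂) / (t₂ − t₁) = ln(5700/1060) / (82.9 − 9.97)
  = 1.682 / 72.93 = 0.02306 h⁻¹
t½ = ln2 / k = 0.693147 / 0.02306 = 30.06 h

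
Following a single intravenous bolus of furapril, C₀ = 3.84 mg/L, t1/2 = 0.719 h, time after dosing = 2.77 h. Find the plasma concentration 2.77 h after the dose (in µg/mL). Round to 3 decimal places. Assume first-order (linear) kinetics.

0.266 µg/mL

k = ln2 / t½ = 0.693147 / 0.719 = 0.9640 h⁻¹
C = C₀ · e^(−k·t) = 3.840 × e^(−0.9640 × 2.77)
  = 3.840 × 0.06923 = 0.2658 mg/L
(0.2658 mg/L = 0.2658 µg/mL)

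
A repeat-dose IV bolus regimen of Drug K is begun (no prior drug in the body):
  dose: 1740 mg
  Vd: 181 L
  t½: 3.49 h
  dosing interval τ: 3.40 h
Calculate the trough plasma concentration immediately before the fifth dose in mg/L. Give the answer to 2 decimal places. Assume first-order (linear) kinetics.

C₀ per dose = Dose / Vd = 1740 / 181 = 9.613 mg/L
k = ln2 / t½ = 0.693147 / 3.49 = 0.1986 h⁻¹
Fraction remaining after one interval: r = e^(−kτ) = e^(−0.1986 × 3.40) = 0.5090
Before dose 5, 4 doses have been given (aged 1τ, 2τ, 3τ, 4τ).
C_trough = C₀ × (r + r² + … + r^4) = C₀ × r(1−r^4)/(1−r)
        = 9.613 × 0.5090 × (1 − 0.06712) / (1 − 0.5090) = 9.297 mg/L

9.30 mg/L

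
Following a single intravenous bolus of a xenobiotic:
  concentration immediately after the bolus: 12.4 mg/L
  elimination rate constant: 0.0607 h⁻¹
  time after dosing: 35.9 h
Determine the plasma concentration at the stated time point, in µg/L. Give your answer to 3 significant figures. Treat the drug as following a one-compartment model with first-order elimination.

1400 µg/L

C = C₀ · e^(−k·t) = 12.40 × e^(−0.06070 × 35.9)
  = 12.40 × 0.1131 = 1.402 mg/L
Convert: 1.402 mg/L × 1000 = 1402 µg/L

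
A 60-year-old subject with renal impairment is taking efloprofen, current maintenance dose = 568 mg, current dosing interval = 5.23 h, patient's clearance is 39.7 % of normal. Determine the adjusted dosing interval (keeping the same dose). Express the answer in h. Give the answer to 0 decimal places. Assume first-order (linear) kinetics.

13 h

To keep the same average steady-state level, dosing rate must scale with clearance.
CL ratio = 39.7 / 100 = 0.3970
New interval (same dose) = 5.23 / 0.3970 = 13.17 h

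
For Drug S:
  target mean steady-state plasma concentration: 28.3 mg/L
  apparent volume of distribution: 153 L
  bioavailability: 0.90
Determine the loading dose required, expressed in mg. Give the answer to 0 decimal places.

4811 mg

LD = Css × Vd / F = 28.3 × 153 / 0.90 = 4811 mg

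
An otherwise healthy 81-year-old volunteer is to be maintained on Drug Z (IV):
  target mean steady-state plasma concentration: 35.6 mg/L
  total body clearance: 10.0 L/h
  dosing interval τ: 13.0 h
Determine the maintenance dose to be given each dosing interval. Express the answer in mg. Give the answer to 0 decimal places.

4628 mg

At steady state, Dose/τ = Css × CL.
Dose = Css × CL × τ = 35.6 × 10.00 × 13.0 = 4628 mg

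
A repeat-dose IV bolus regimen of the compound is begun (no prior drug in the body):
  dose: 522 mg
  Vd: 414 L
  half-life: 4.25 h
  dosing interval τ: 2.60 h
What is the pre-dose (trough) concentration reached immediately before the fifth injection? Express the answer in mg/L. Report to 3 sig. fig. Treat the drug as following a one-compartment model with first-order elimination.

1.95 mg/L

C₀ per dose = Dose / Vd = 522 / 414 = 1.261 mg/L
k = ln2 / t½ = 0.693147 / 4.25 = 0.1631 h⁻¹
Fraction remaining after one interval: r = e^(−kτ) = e^(−0.1631 × 2.60) = 0.6544
Before dose 5, 4 doses have been given (aged 1τ, 2τ, 3τ, 4τ).
C_trough = C₀ × (r + r² + … + r^4) = C₀ × r(1−r^4)/(1−r)
        = 1.261 × 0.6544 × (1 − 0.1834) / (1 − 0.6544) = 1.950 mg/L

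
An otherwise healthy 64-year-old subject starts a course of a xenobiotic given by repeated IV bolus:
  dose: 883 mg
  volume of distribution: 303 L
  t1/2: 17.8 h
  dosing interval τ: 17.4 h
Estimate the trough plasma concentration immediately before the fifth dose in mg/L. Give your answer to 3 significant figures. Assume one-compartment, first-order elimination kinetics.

C₀ per dose = Dose / Vd = 883 / 303 = 2.914 mg/L
k = ln2 / t½ = 0.693147 / 17.8 = 0.03894 h⁻¹
Fraction remaining after one interval: r = e^(−kτ) = e^(−0.03894 × 17.4) = 0.5079
Before dose 5, 4 doses have been given (aged 1τ, 2τ, 3τ, 4τ).
C_trough = C₀ × (r + r² + … + r^4) = C₀ × r(1−r^4)/(1−r)
        = 2.914 × 0.5079 × (1 − 0.06654) / (1 − 0.5079) = 2.807 mg/L

2.81 mg/L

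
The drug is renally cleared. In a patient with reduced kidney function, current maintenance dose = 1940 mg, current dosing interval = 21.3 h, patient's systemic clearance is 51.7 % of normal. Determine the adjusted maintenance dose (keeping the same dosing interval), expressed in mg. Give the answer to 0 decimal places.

To keep the same average steady-state level, dosing rate must scale with clearance.
CL ratio = 51.7 / 100 = 0.5170
New dose (same interval) = 1940 × 0.5170 = 1003 mg

1003 mg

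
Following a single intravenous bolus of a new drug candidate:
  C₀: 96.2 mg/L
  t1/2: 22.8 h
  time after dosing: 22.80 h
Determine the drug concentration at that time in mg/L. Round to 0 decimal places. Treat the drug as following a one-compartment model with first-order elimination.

k = ln2 / t½ = 0.693147 / 22.8 = 0.03040 h⁻¹
t / t½ = 22.80 / 22.8 = 1 half-lives
C = C₀ × (1/2)^1 = 96.20 × 0.5000 = 48.10 mg/L

48 mg/L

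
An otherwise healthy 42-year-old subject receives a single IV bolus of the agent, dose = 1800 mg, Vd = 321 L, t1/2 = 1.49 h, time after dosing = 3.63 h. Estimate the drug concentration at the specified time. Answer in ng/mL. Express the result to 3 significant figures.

1040 ng/mL

C₀ = Dose / Vd = 1800 / 321 = 5.607 mg/L
k = ln2 / t½ = 0.693147 / 1.49 = 0.4652 h⁻¹
C = C₀ · e^(−k·t) = 5.607 × e^(−0.4652 × 3.63)
  = 5.607 × 0.1848 = 1.036 mg/L
Convert: 1.036 mg/L × 1000 = 1036 ng/mL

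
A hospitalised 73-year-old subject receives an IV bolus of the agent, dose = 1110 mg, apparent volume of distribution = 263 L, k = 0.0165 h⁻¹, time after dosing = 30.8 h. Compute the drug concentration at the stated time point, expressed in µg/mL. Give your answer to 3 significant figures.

C₀ = Dose / Vd = 1110 / 263 = 4.221 mg/L
C = C₀ · e^(−k·t) = 4.221 × e^(−0.01650 × 30.8)
  = 4.221 × 0.6016 = 2.539 mg/L
(2.539 mg/L = 2.539 µg/mL)

2.54 µg/mL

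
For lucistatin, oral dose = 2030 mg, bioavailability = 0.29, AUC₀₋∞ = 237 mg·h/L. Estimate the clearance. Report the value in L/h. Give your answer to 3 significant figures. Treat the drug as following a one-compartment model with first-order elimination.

CL = F·Dose / AUC = 0.29 × 2030 / 237 = 2.484 L/h

2.48 L/h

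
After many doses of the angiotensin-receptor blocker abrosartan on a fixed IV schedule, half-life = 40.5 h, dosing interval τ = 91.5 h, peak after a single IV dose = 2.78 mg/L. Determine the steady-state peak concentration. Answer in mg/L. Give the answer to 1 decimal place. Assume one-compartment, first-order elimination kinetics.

k = ln2 / t½ = 0.693147 / 40.5 = 0.01711 h⁻¹
e^(−kτ) = e^(−0.01711 × 91.5) = 0.2090
Accumulation ratio R = 1 / (1 − e^(−kτ)) = 1 / (1 − 0.2090) = 1.264
Steady-state peak = C₀ × R = 2.78 × 1.264 = 3.514 mg/L

3.5 mg/L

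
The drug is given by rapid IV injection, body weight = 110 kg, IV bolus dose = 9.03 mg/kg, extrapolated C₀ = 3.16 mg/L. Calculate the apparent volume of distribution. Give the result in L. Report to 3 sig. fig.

314 L

Dose = 9.03 × 110 = 993.3 mg
Vd = Dose / C₀ = 993.3 / 3.16 = 314.3 L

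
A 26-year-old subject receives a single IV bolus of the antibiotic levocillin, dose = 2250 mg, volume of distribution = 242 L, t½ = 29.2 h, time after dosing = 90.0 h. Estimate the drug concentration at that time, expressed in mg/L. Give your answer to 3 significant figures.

C₀ = Dose / Vd = 2250 / 242 = 9.298 mg/L
k = ln2 / t½ = 0.693147 / 29.2 = 0.02374 h⁻¹
C = C₀ · e^(−k·t) = 9.298 × e^(−0.02374 × 90.0)
  = 9.298 × 0.1181 = 1.098 mg/L

1.10 mg/L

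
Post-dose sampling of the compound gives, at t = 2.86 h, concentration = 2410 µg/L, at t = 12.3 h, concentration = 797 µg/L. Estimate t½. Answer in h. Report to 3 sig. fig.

5.91 h

k = ln(C₁/C₂) / (t₂ − t₁) = ln(2410/797) / (12.3 − 2.86)
  = 1.107 / 9.440 = 0.1173 h⁻¹
t½ = ln2 / k = 0.693147 / 0.1173 = 5.909 h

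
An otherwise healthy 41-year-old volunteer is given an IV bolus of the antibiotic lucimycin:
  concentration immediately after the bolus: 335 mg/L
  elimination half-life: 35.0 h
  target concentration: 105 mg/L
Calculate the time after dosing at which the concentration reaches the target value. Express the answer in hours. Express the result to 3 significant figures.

58.6 h

k = ln2 / t½ = 0.693147 / 35.0 = 0.01980 h⁻¹
t = ln(C₀ / C) / k = ln(335.0 / 105) / 0.01980
  = ln(3.190) / 0.01980 = 1.160 / 0.01980 = 58.59 h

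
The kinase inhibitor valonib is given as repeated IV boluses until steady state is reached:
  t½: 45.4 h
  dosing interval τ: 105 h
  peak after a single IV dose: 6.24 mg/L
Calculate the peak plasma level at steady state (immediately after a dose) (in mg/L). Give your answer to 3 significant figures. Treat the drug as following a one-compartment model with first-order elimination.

k = ln2 / t½ = 0.693147 / 45.4 = 0.01527 h⁻¹
e^(−kτ) = e^(−0.01527 × 105) = 0.2012
Accumulation ratio R = 1 / (1 − e^(−kτ)) = 1 / (1 − 0.2012) = 1.252
Steady-state peak = C₀ × R = 6.24 × 1.252 = 7.812 mg/L

7.81 mg/L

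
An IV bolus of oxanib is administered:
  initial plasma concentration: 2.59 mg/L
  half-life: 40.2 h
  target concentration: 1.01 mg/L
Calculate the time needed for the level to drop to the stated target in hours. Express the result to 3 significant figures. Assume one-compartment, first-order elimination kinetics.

k = ln2 / t½ = 0.693147 / 40.2 = 0.01724 h⁻¹
t = ln(C₀ / C) / k = ln(2.590 / 1.01) / 0.01724
  = ln(2.564) / 0.01724 = 0.9416 / 0.01724 = 54.62 h

54.6 h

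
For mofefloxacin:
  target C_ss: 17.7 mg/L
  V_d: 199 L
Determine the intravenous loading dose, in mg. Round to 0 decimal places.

3522 mg

LD = Css × Vd = 17.7 × 199 = 3522 mg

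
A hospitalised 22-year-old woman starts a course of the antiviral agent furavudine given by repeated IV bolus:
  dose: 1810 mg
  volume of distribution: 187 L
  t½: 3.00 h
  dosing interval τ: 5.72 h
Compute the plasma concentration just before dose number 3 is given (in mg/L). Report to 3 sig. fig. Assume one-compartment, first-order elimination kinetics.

3.27 mg/L

C₀ per dose = Dose / Vd = 1810 / 187 = 9.679 mg/L
k = ln2 / t½ = 0.693147 / 3.00 = 0.2310 h⁻¹
Fraction remaining after one interval: r = e^(−kτ) = e^(−0.2310 × 5.72) = 0.2668
Before dose 3, 2 doses have been given (aged 1τ, 2τ).
C_trough = C₀ × (r + r²) = 9.679 × (0.2668 + 0.07118) = 3.271 mg/L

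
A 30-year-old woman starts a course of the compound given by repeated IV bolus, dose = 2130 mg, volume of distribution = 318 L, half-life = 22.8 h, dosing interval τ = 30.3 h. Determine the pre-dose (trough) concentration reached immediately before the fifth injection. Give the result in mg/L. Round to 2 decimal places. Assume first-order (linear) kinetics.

4.32 mg/L

C₀ per dose = Dose / Vd = 2130 / 318 = 6.698 mg/L
k = ln2 / t½ = 0.693147 / 22.8 = 0.03040 h⁻¹
Fraction remaining after one interval: r = e^(−kτ) = e^(−0.03040 × 30.3) = 0.3981
Before dose 5, 4 doses have been given (aged 1τ, 2τ, 3τ, 4τ).
C_trough = C₀ × (r + r² + … + r^4) = C₀ × r(1−r^4)/(1−r)
        = 6.698 × 0.3981 × (1 − 0.02512) / (1 − 0.3981) = 4.319 mg/L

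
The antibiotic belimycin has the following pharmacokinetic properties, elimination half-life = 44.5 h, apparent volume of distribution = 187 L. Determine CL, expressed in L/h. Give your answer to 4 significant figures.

2.913 L/h

k = ln2 / t½ = 0.693147 / 44.5 = 0.01558 h⁻¹
CL = k × Vd = 0.01558 × 187 = 2.913 L/h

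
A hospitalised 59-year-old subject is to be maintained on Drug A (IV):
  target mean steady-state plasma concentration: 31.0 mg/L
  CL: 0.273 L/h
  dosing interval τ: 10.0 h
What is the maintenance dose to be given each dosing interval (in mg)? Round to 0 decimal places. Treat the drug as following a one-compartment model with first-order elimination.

At steady state, Dose/τ = Css × CL.
Dose = Css × CL × τ = 31.0 × 0.2730 × 10.0 = 84.63 mg

85 mg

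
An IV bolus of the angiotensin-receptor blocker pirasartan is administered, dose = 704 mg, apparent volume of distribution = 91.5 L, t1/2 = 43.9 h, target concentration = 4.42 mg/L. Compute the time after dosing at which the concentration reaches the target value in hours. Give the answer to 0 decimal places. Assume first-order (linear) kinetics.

C₀ = Dose / Vd = 704.0 / 91.5 = 7.694 mg/L
k = ln2 / t½ = 0.693147 / 43.9 = 0.01579 h⁻¹
t = ln(C₀ / C) / k = ln(7.694 / 4.42) / 0.01579
  = ln(1.741) / 0.01579 = 0.5545 / 0.01579 = 35.12 h

35 h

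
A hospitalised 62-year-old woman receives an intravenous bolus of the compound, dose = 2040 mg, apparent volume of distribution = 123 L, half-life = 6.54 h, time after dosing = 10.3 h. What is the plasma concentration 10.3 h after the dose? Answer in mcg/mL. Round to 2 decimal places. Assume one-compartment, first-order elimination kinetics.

C₀ = Dose / Vd = 2040 / 123 = 16.59 mg/L
k = ln2 / t½ = 0.693147 / 6.54 = 0.1060 h⁻¹
C = C₀ · e^(−k·t) = 16.59 × e^(−0.1060 × 10.3)
  = 16.59 × 0.3356 = 5.568 mg/L
(5.568 mg/L = 5.568 mcg/mL)

5.57 mcg/mL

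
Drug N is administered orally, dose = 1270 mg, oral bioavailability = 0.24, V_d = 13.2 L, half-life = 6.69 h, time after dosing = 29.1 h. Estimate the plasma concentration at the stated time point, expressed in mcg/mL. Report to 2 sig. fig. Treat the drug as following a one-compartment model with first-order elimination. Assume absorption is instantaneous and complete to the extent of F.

Amount reaching circulation = F × Dose = 0.24 × 1270 = 304.8 mg
C₀ = F·Dose / Vd = 304.8 / 13.2 = 23.09 mg/L
k = ln2 / t½ = 0.693147 / 6.69 = 0.1036 h⁻¹
C = C₀ · e^(−k·t) = 23.09 × e^(−0.1036 × 29.1)
  = 23.09 × 0.04906 = 1.133 mg/L
(1.133 mg/L = 1.133 mcg/mL)

1.1 mcg/mL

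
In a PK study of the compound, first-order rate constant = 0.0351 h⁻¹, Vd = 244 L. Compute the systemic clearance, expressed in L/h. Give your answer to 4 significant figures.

CL = k × Vd = 0.0351 × 244 = 8.564 L/h

8.564 L/h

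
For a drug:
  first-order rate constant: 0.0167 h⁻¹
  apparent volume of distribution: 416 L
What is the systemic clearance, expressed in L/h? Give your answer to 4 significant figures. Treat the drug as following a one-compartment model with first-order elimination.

6.947 L/h

CL = k × Vd = 0.0167 × 416 = 6.947 L/h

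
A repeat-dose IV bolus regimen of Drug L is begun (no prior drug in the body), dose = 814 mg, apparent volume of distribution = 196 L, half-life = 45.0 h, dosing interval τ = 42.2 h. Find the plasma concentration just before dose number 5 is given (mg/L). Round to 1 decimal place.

4.2 mg/L

C₀ per dose = Dose / Vd = 814 / 196 = 4.153 mg/L
k = ln2 / t½ = 0.693147 / 45.0 = 0.01540 h⁻¹
Fraction remaining after one interval: r = e^(−kτ) = e^(−0.01540 × 42.2) = 0.5221
Before dose 5, 4 doses have been given (aged 1τ, 2τ, 3τ, 4τ).
C_trough = C₀ × (r + r² + … + r^4) = C₀ × r(1−r^4)/(1−r)
        = 4.153 × 0.5221 × (1 − 0.07430) / (1 − 0.5221) = 4.200 mg/L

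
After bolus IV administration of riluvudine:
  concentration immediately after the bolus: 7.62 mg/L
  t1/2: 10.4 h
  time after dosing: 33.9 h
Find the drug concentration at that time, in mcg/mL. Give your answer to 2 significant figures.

0.80 mcg/mL

k = ln2 / t½ = 0.693147 / 10.4 = 0.06665 h⁻¹
C = C₀ · e^(−k·t) = 7.620 × e^(−0.06665 × 33.9)
  = 7.620 × 0.1044 = 0.7955 mg/L
(0.7955 mg/L = 0.7955 mcg/mL)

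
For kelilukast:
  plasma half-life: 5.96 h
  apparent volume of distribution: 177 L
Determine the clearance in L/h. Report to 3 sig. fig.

20.6 L/h

k = ln2 / t½ = 0.693147 / 5.96 = 0.1163 h⁻¹
CL = k × Vd = 0.1163 × 177 = 20.59 L/h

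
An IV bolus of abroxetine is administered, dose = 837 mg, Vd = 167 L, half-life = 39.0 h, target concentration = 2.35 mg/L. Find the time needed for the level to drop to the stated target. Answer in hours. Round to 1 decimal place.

42.6 h

C₀ = Dose / Vd = 837.0 / 167 = 5.012 mg/L
k = ln2 / t½ = 0.693147 / 39.0 = 0.01777 h⁻¹
t = ln(C₀ / C) / k = ln(5.012 / 2.35) / 0.01777
  = ln(2.133) / 0.01777 = 0.7575 / 0.01777 = 42.63 h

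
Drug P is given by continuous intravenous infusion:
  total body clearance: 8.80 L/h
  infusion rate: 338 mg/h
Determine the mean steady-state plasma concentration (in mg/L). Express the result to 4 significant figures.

38.41 mg/L

At steady state Css = R₀ / CL = 338 / 8.800 = 38.41 mg/L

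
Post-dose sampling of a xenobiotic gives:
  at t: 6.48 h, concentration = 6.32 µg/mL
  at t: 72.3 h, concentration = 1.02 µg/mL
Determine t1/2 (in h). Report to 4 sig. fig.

25.01 h

k = ln(C₁/C₂) / (t₂ − t₁) = ln(6.32/1.02) / (72.3 − 6.48)
  = 1.824 / 65.82 = 0.02771 h⁻¹
t½ = ln2 / k = 0.693147 / 0.02771 = 25.01 h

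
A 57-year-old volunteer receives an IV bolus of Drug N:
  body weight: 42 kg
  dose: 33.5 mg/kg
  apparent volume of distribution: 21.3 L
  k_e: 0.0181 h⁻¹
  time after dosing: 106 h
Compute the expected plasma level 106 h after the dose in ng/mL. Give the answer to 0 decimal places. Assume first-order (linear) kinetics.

9698 ng/mL

Total dose = 33.5 × 42 = 1407 mg
C₀ = Dose / Vd = 1407 / 21.3 = 66.06 mg/L
C = C₀ · e^(−k·t) = 66.06 × e^(−0.01810 × 106)
  = 66.06 × 0.1468 = 9.698 mg/L
Convert: 9.698 mg/L × 1000 = 9698 ng/mL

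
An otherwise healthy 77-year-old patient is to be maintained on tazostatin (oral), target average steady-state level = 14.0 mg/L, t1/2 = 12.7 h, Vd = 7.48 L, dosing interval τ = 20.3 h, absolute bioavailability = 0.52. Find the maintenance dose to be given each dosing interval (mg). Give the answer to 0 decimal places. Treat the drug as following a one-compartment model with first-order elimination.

k = ln2 / t½ = 0.693147 / 12.7 = 0.05458 h⁻¹
CL = k × Vd = 0.05458 × 7.48 = 0.4083 L/h
At steady state, F × (Dose/τ) = Css × CL.
Dose = Css × CL × τ / F = 14.0 × 0.4083 × 20.3 / 0.52 = 223.2 mg

223 mg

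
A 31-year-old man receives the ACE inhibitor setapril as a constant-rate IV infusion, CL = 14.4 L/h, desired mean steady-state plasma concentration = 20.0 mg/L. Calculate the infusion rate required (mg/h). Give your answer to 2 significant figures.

At steady state, infusion rate R₀ = Css × CL = 20.0 × 14.40 = 288.0 mg/h

290 mg/h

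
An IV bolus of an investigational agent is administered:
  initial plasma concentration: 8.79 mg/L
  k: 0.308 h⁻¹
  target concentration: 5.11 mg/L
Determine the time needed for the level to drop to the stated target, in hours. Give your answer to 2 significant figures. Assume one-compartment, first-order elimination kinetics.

1.8 h

t = ln(C₀ / C) / k = ln(8.790 / 5.11) / 0.3080
  = ln(1.720) / 0.3080 = 0.5423 / 0.3080 = 1.761 h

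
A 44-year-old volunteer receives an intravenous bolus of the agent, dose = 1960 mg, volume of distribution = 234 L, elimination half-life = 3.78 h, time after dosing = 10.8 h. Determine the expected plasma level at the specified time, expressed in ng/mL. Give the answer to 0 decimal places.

1156 ng/mL

C₀ = Dose / Vd = 1960 / 234 = 8.376 mg/L
k = ln2 / t½ = 0.693147 / 3.78 = 0.1834 h⁻¹
C = C₀ · e^(−k·t) = 8.376 × e^(−0.1834 × 10.8)
  = 8.376 × 0.1380 = 1.156 mg/L
Convert: 1.156 mg/L × 1000 = 1156 ng/mL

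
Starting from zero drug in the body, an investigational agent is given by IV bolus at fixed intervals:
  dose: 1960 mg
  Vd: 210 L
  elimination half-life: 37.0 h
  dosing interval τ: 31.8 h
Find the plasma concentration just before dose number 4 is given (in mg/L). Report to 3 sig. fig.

9.54 mg/L

C₀ per dose = Dose / Vd = 1960 / 210 = 9.333 mg/L
k = ln2 / t½ = 0.693147 / 37.0 = 0.01873 h⁻¹
Fraction remaining after one interval: r = e^(−kτ) = e^(−0.01873 × 31.8) = 0.5512
Before dose 4, 3 doses have been given (aged 1τ, 2τ, 3τ).
C_trough = C₀ × (r + r² + … + r^3) = C₀ × r(1−r^3)/(1−r)
        = 9.333 × 0.5512 × (1 − 0.1675) / (1 − 0.5512) = 9.542 mg/L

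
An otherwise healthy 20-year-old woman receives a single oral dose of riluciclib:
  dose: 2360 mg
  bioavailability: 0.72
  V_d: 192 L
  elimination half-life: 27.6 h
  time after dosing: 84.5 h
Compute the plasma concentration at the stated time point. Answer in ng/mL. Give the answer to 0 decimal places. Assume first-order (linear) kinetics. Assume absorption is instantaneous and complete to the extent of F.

Amount reaching circulation = F × Dose = 0.72 × 2360 = 1699 mg
C₀ = F·Dose / Vd = 1699 / 192 = 8.849 mg/L
k = ln2 / t½ = 0.693147 / 27.6 = 0.02511 h⁻¹
C = C₀ · e^(−k·t) = 8.849 × e^(−0.02511 × 84.5)
  = 8.849 × 0.1198 = 1.060 mg/L
Convert: 1.060 mg/L × 1000 = 1060 ng/mL

1060 ng/mL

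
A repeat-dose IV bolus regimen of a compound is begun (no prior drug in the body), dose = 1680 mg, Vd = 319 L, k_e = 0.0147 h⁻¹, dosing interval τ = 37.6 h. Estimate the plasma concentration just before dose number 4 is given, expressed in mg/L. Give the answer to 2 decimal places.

5.78 mg/L

C₀ per dose = Dose / Vd = 1680 / 319 = 5.266 mg/L
Fraction remaining after one interval: r = e^(−kτ) = e^(−0.01470 × 37.6) = 0.5754
Before dose 4, 3 doses have been given (aged 1τ, 2τ, 3τ).
C_trough = C₀ × (r + r² + … + r^3) = C₀ × r(1−r^3)/(1−r)
        = 5.266 × 0.5754 × (1 − 0.1905) / (1 − 0.5754) = 5.777 mg/L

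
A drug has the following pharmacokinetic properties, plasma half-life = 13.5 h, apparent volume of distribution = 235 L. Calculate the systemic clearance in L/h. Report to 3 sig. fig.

k = ln2 / t½ = 0.693147 / 13.5 = 0.05134 h⁻¹
CL = k × Vd = 0.05134 × 235 = 12.06 L/h

12.1 L/h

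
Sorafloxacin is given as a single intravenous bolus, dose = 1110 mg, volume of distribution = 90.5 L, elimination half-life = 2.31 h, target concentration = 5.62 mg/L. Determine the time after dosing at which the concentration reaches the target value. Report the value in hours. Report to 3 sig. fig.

2.60 h

C₀ = Dose / Vd = 1110 / 90.5 = 12.27 mg/L
k = ln2 / t½ = 0.693147 / 2.31 = 0.3001 h⁻¹
t = ln(C₀ / C) / k = ln(12.27 / 5.62) / 0.3001
  = ln(2.183) / 0.3001 = 0.7807 / 0.3001 = 2.601 h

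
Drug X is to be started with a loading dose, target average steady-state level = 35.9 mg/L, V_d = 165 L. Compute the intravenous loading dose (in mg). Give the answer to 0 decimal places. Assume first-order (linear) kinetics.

5924 mg

LD = Css × Vd = 35.9 × 165 = 5924 mg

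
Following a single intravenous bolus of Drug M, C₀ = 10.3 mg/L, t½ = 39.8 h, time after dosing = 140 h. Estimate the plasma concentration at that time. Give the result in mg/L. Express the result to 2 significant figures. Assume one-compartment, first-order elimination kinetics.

k = ln2 / t½ = 0.693147 / 39.8 = 0.01742 h⁻¹
C = C₀ · e^(−k·t) = 10.30 × e^(−0.01742 × 140)
  = 10.30 × 0.08727 = 0.8989 mg/L

0.90 mg/L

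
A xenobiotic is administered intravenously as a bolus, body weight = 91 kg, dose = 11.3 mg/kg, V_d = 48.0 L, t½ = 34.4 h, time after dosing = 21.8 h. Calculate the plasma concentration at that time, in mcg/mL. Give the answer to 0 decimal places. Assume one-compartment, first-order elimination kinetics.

Total dose = 11.3 × 91 = 1028 mg
C₀ = Dose / Vd = 1028 / 48.0 = 21.42 mg/L
k = ln2 / t½ = 0.693147 / 34.4 = 0.02015 h⁻¹
C = C₀ · e^(−k·t) = 21.42 × e^(−0.02015 × 21.8)
  = 21.42 × 0.6445 = 13.81 mg/L
(13.81 mg/L = 13.81 mcg/mL)

14 mcg/mL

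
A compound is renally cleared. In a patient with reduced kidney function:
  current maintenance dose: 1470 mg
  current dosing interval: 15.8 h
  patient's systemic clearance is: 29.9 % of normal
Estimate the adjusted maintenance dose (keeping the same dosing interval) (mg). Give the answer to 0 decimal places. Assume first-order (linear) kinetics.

To keep the same average steady-state level, dosing rate must scale with clearance.
CL ratio = 29.9 / 100 = 0.2990
New dose (same interval) = 1470 × 0.2990 = 439.5 mg

440 mg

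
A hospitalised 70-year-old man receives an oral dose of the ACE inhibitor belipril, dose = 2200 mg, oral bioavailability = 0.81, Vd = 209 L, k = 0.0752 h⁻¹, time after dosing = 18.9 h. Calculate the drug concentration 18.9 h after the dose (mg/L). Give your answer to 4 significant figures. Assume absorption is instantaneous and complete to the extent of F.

2.058 mg/L

Amount reaching circulation = F × Dose = 0.81 × 2200 = 1782 mg
C₀ = F·Dose / Vd = 1782 / 209 = 8.526 mg/L
C = C₀ · e^(−k·t) = 8.526 × e^(−0.07520 × 18.9)
  = 8.526 × 0.2414 = 2.058 mg/L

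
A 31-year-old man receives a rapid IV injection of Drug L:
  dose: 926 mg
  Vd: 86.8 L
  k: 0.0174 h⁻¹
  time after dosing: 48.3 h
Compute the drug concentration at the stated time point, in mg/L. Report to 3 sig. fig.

C₀ = Dose / Vd = 926.0 / 86.8 = 10.67 mg/L
C = C₀ · e^(−k·t) = 10.67 × e^(−0.01740 × 48.3)
  = 10.67 × 0.4315 = 4.604 mg/L

4.60 mg/L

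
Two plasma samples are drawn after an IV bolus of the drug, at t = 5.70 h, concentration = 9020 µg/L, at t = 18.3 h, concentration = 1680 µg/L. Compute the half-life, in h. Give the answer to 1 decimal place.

k = ln(C₁/C₂) / (t₂ − t₁) = ln(9020/1680) / (18.3 − 5.70)
  = 1.681 / 12.60 = 0.1334 h⁻¹
t½ = ln2 / k = 0.693147 / 0.1334 = 5.196 h

5.2 h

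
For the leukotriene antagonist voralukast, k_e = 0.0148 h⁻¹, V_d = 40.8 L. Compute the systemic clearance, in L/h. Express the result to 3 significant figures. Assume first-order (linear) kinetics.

CL = k × Vd = 0.0148 × 40.8 = 0.6038 L/h

0.604 L/h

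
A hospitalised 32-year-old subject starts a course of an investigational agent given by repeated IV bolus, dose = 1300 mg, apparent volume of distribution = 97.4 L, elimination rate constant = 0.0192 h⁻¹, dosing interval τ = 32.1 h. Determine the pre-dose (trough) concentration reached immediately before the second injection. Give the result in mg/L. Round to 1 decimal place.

7.2 mg/L

C₀ per dose = Dose / Vd = 1300 / 97.4 = 13.35 mg/L
Fraction remaining after one interval: r = e^(−kτ) = e^(−0.01920 × 32.1) = 0.5399
Before dose 2, 1 dose has been given (aged 1τ).
C_trough = C₀ × r = 13.35 × 0.5399 = 7.208 mg/L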